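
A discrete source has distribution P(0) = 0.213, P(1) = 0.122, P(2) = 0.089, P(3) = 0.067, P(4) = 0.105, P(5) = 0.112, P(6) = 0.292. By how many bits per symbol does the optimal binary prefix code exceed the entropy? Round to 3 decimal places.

Entropy H = −Σ p log₂ p ≈ 2.6311 bits.
Huffman merges: 67/1000+89/1000→39/250; 21/200+14/125→217/1000; 61/500+39/250→139/500; 213/1000+217/1000→43/100; 139/500+73/250→57/100; 43/100+57/100→1. L = 2651/1000 ≈ 2.6510.
L − H = 2.6510 − 2.6311 = 0.020 bits.

0.020 bits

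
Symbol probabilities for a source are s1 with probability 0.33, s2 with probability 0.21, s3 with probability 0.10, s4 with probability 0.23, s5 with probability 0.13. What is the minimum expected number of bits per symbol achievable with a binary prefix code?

Repeatedly combine the two least-probable nodes; the expected code length is the sum of the merged weights.
merge 1/10 + 13/100 → 23/100
merge 21/100 + 23/100 → 11/25
merge 23/100 + 33/100 → 14/25
merge 11/25 + 14/25 → 1
L = 23/100 + 11/25 + 14/25 + 1 = 223/100 = 2.23 bits/symbol.

2.23 bits/symbol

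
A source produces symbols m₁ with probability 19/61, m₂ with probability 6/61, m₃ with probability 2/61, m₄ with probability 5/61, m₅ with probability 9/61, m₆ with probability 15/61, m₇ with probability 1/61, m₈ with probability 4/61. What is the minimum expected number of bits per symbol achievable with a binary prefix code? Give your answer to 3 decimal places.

2.607 bits/symbol

Repeatedly combine the two least-probable nodes; the expected code length is the sum of the merged weights.
merge 1/61 + 2/61 → 3/61
merge 3/61 + 4/61 → 7/61
merge 5/61 + 6/61 → 11/61
merge 7/61 + 9/61 → 16/61
merge 11/61 + 15/61 → 26/61
merge 16/61 + 19/61 → 35/61
merge 26/61 + 35/61 → 1
L = 3/61 + 7/61 + 11/61 + 16/61 + 26/61 + 35/61 + 1 = 159/61 ≈ 2.607 bits/symbol.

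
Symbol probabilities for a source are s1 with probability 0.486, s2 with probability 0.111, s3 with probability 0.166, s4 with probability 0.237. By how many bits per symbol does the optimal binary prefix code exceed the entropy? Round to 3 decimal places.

0.011 bits

Entropy H = −Σ p log₂ p ≈ 1.7803 bits.
Huffman merges: 111/1000+83/500→277/1000; 237/1000+277/1000→257/500; 243/500+257/500→1. L = 1791/1000 ≈ 1.7910.
L − H = 1.7910 − 1.7803 = 0.011 bits.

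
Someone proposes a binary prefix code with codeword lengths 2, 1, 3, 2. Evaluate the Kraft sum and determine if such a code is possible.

1.125; no

With common denominator 2^3 = 8: Σ 2^(−ℓᵢ) = 2/8 + 4/8 + 1/8 + 2/8 = 9/8 = 1.125.
Kraft's inequality requires Σ ≤ 1; here Σ = 1.125 > 1, so no such prefix code exists.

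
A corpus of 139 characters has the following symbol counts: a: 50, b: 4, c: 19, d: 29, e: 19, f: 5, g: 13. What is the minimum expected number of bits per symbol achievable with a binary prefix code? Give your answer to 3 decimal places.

Probabilities are the counts divided by 139.
Repeatedly combine the two least-probable nodes; the expected code length is the sum of the merged weights.
merge 4/139 + 5/139 → 9/139
merge 9/139 + 13/139 → 22/139
merge 19/139 + 19/139 → 38/139
merge 22/139 + 29/139 → 51/139
merge 38/139 + 50/139 → 88/139
merge 51/139 + 88/139 → 1
L = 9/139 + 22/139 + 38/139 + 51/139 + 88/139 + 1 = 347/139 ≈ 2.496 bits/symbol.

2.496 bits/symbol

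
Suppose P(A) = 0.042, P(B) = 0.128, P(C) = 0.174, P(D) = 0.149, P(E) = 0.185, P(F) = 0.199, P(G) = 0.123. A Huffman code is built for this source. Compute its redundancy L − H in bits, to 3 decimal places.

0.075 bits

Entropy H = −Σ p log₂ p ≈ 2.7057 bits.
Huffman merges: 21/500+123/1000→33/200; 16/125+149/1000→277/1000; 33/200+87/500→339/1000; 37/200+199/1000→48/125; 277/1000+339/1000→77/125; 48/125+77/125→1. L = 2781/1000 ≈ 2.7810.
L − H = 2.7810 − 2.7057 = 0.075 bits.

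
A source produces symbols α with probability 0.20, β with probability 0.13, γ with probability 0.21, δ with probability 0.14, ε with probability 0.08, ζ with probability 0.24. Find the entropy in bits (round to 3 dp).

H = −Σ pᵢ log₂ pᵢ.
−0.20·log₂(0.20) = 0.4644
−0.13·log₂(0.13) = 0.3826
−0.21·log₂(0.21) = 0.4728
−0.14·log₂(0.14) = 0.3971
−0.08·log₂(0.08) = 0.2915
−0.24·log₂(0.24) = 0.4941
Sum ≈ 2.5026 → 2.503 bits.

2.503 bits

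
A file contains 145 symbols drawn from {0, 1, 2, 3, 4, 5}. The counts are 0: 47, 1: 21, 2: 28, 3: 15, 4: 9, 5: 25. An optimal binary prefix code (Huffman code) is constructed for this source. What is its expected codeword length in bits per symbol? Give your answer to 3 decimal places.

Probabilities are the counts divided by 145.
Repeatedly combine the two least-probable nodes; the expected code length is the sum of the merged weights.
merge 9/145 + 3/29 → 24/145
merge 21/145 + 24/145 → 9/29
merge 5/29 + 28/145 → 53/145
merge 9/29 + 47/145 → 92/145
merge 53/145 + 92/145 → 1
L = 24/145 + 9/29 + 53/145 + 92/145 + 1 = 359/145 ≈ 2.476 bits/symbol.

2.476 bits/symbol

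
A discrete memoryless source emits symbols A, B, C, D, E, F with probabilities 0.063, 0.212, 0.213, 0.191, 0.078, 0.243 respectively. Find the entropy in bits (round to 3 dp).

2.440 bits

H = −Σ pᵢ log₂ pᵢ.
−0.063·log₂(0.063) = 0.2513
−0.212·log₂(0.212) = 0.4744
−0.213·log₂(0.213) = 0.4752
−0.191·log₂(0.191) = 0.4562
−0.078·log₂(0.078) = 0.2871
−0.243·log₂(0.243) = 0.4960
Sum ≈ 2.4401 → 2.440 bits.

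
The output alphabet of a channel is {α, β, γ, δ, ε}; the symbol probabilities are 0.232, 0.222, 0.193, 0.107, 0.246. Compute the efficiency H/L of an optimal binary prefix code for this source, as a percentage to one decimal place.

Entropy H = −Σ p log₂ p ≈ 2.2718 bits.
Huffman merges: 107/1000+193/1000→3/10; 111/500+29/125→227/500; 123/500+3/10→273/500; 227/500+273/500→1. L = 23/10 ≈ 2.3000.
Efficiency = H/L = 2.2718/2.3000 = 98.8%.

98.8%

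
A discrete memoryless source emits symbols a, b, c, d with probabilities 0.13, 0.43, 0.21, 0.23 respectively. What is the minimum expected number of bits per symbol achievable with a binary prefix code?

Repeatedly combine the two least-probable nodes; the expected code length is the sum of the merged weights.
merge 13/100 + 21/100 → 17/50
merge 23/100 + 17/50 → 57/100
merge 43/100 + 57/100 → 1
L = 17/50 + 57/100 + 1 = 191/100 = 1.91 bits/symbol.

1.91 bits/symbol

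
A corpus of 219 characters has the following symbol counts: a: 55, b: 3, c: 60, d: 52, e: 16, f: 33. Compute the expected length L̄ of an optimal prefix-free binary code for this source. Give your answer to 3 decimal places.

Probabilities are the counts divided by 219.
Repeatedly combine the two least-probable nodes; the expected code length is the sum of the merged weights.
merge 1/73 + 16/219 → 19/219
merge 19/219 + 11/73 → 52/219
merge 52/219 + 52/219 → 104/219
merge 55/219 + 20/73 → 115/219
merge 104/219 + 115/219 → 1
L = 19/219 + 52/219 + 104/219 + 115/219 + 1 = 509/219 ≈ 2.324 bits/symbol.

2.324 bits/symbol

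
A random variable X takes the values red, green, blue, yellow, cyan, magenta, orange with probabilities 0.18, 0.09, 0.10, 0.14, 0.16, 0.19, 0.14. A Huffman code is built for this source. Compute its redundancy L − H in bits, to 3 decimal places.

Entropy H = −Σ p log₂ p ≈ 2.7626 bits.
Huffman merges: 9/100+1/10→19/100; 7/50+7/50→7/25; 4/25+9/50→17/50; 19/100+19/100→19/50; 7/25+17/50→31/50; 19/50+31/50→1. L = 281/100 ≈ 2.8100.
L − H = 2.8100 − 2.7626 = 0.047 bits.

0.047 bits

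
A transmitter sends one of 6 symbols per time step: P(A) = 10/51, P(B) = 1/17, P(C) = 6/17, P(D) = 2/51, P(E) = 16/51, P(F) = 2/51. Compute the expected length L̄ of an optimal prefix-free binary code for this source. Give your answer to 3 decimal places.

Repeatedly combine the two least-probable nodes; the expected code length is the sum of the merged weights.
merge 2/51 + 2/51 → 4/51
merge 1/17 + 4/51 → 7/51
merge 7/51 + 10/51 → 1/3
merge 16/51 + 1/3 → 11/17
merge 6/17 + 11/17 → 1
L = 4/51 + 7/51 + 1/3 + 11/17 + 1 = 112/51 ≈ 2.196 bits/symbol.

2.196 bits/symbol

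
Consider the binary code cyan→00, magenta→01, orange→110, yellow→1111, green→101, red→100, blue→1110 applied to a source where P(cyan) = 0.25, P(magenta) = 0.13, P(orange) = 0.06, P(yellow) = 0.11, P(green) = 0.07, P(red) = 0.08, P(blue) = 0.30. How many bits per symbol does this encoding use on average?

3.03 bits/symbol

L̄ = Σ pᵢ·ℓᵢ = 0.25·2 + 0.13·2 + 0.06·3 + 0.11·4 + 0.07·3 + 0.08·3 + 0.30·4 = 3.03 bits/symbol.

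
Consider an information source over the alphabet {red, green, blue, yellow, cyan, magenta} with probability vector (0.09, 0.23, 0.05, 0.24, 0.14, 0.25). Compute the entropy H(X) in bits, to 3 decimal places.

2.408 bits

H = −Σ pᵢ log₂ pᵢ.
−0.09·log₂(0.09) = 0.3127
−0.23·log₂(0.23) = 0.4877
−0.05·log₂(0.05) = 0.2161
−0.24·log₂(0.24) = 0.4941
−0.14·log₂(0.14) = 0.3971
−0.25·log₂(0.25) = 0.5000
Sum ≈ 2.4077 → 2.408 bits.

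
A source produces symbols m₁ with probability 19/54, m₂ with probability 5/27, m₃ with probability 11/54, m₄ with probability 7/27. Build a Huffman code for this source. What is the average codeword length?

2 bits/symbol

Repeatedly combine the two least-probable nodes; the expected code length is the sum of the merged weights.
merge 5/27 + 11/54 → 7/18
merge 7/27 + 19/54 → 11/18
merge 7/18 + 11/18 → 1
L = 7/18 + 11/18 + 1 = 2 bits/symbol.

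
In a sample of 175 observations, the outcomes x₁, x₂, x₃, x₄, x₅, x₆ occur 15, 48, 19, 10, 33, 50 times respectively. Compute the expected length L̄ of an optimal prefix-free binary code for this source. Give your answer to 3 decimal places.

Probabilities are the counts divided by 175.
Repeatedly combine the two least-probable nodes; the expected code length is the sum of the merged weights.
merge 2/35 + 3/35 → 1/7
merge 19/175 + 1/7 → 44/175
merge 33/175 + 44/175 → 11/25
merge 48/175 + 2/7 → 14/25
merge 11/25 + 14/25 → 1
L = 1/7 + 44/175 + 11/25 + 14/25 + 1 = 419/175 ≈ 2.394 bits/symbol.

2.394 bits/symbol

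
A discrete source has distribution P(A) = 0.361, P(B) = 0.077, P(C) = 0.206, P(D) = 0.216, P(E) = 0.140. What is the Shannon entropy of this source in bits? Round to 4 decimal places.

H = −Σ pᵢ log₂ pᵢ.
−0.361·log₂(0.361) = 0.5306
−0.077·log₂(0.077) = 0.2848
−0.206·log₂(0.206) = 0.4695
−0.216·log₂(0.216) = 0.4776
−0.140·log₂(0.140) = 0.3971
Sum ≈ 2.1597 → 2.1597 bits.

2.1597 bits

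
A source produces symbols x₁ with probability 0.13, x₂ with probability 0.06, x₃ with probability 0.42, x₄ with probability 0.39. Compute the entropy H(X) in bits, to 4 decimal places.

1.6816 bits

H = −Σ pᵢ log₂ pᵢ.
−0.13·log₂(0.13) = 0.3826
−0.06·log₂(0.06) = 0.2435
−0.42·log₂(0.42) = 0.5256
−0.39·log₂(0.39) = 0.5298
Sum ≈ 1.6816 → 1.6816 bits.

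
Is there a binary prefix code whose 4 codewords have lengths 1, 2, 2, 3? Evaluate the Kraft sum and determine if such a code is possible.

With common denominator 2^3 = 8: Σ 2^(−ℓᵢ) = 4/8 + 2/8 + 2/8 + 1/8 = 9/8 = 1.125.
Kraft's inequality requires Σ ≤ 1; here Σ = 1.125 > 1, so no such prefix code exists.

1.125; no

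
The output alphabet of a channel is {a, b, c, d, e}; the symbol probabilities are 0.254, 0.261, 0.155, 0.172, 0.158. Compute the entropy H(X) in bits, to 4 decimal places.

H = −Σ pᵢ log₂ pᵢ.
−0.254·log₂(0.254) = 0.5022
−0.261·log₂(0.261) = 0.5058
−0.155·log₂(0.155) = 0.4169
−0.172·log₂(0.172) = 0.4368
−0.158·log₂(0.158) = 0.4206
Sum ≈ 2.2823 → 2.2823 bits.

2.2823 bits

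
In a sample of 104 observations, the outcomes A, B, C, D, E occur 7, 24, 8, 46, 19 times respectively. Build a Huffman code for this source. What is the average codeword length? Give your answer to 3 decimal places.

2.029 bits/symbol

Probabilities are the counts divided by 104.
Repeatedly combine the two least-probable nodes; the expected code length is the sum of the merged weights.
merge 7/104 + 1/13 → 15/104
merge 15/104 + 19/104 → 17/52
merge 3/13 + 17/52 → 29/52
merge 23/52 + 29/52 → 1
L = 15/104 + 17/52 + 29/52 + 1 = 211/104 ≈ 2.029 bits/symbol.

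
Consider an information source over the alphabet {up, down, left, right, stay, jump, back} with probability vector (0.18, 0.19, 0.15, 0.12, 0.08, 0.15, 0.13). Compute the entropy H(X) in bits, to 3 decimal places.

2.763 bits

H = −Σ pᵢ log₂ pᵢ.
−0.18·log₂(0.18) = 0.4453
−0.19·log₂(0.19) = 0.4552
−0.15·log₂(0.15) = 0.4105
−0.12·log₂(0.12) = 0.3671
−0.08·log₂(0.08) = 0.2915
−0.15·log₂(0.15) = 0.4105
−0.13·log₂(0.13) = 0.3826
Sum ≈ 2.7628 → 2.763 bits.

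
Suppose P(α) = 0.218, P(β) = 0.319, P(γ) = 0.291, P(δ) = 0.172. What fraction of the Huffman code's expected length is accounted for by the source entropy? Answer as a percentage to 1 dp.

Entropy H = −Σ p log₂ p ≈ 1.9599 bits.
Huffman merges: 43/250+109/500→39/100; 291/1000+319/1000→61/100; 39/100+61/100→1. L = 2 ≈ 2.0000.
Efficiency = H/L = 1.9599/2.0000 = 98.0%.

98.0%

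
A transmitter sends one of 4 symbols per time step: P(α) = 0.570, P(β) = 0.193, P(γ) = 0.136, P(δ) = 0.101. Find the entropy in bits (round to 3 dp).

H = −Σ pᵢ log₂ pᵢ.
−0.570·log₂(0.570) = 0.4623
−0.193·log₂(0.193) = 0.4581
−0.136·log₂(0.136) = 0.3915
−0.101·log₂(0.101) = 0.3341
Sum ≈ 1.6458 → 1.646 bits.

1.646 bits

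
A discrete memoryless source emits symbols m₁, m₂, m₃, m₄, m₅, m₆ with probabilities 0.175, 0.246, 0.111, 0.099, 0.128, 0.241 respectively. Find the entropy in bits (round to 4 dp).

2.4945 bits

H = −Σ pᵢ log₂ pᵢ.
−0.175·log₂(0.175) = 0.4401
−0.246·log₂(0.246) = 0.4977
−0.111·log₂(0.111) = 0.3520
−0.099·log₂(0.099) = 0.3303
−0.128·log₂(0.128) = 0.3796
−0.241·log₂(0.241) = 0.4947
Sum ≈ 2.4945 → 2.4945 bits.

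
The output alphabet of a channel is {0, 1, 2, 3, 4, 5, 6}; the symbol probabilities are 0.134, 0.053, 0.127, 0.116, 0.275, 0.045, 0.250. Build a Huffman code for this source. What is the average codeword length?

2.573 bits/symbol

Repeatedly combine the two least-probable nodes; the expected code length is the sum of the merged weights.
merge 9/200 + 53/1000 → 49/500
merge 49/500 + 29/250 → 107/500
merge 127/1000 + 67/500 → 261/1000
merge 107/500 + 1/4 → 58/125
merge 261/1000 + 11/40 → 67/125
merge 58/125 + 67/125 → 1
L = 49/500 + 107/500 + 261/1000 + 58/125 + 67/125 + 1 = 2573/1000 = 2.573 bits/symbol.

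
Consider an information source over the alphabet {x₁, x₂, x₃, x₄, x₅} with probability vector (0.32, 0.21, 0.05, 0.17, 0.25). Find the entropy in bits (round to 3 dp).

2.150 bits

H = −Σ pᵢ log₂ pᵢ.
−0.32·log₂(0.32) = 0.5260
−0.21·log₂(0.21) = 0.4728
−0.05·log₂(0.05) = 0.2161
−0.17·log₂(0.17) = 0.4346
−0.25·log₂(0.25) = 0.5000
Sum ≈ 2.1495 → 2.150 bits.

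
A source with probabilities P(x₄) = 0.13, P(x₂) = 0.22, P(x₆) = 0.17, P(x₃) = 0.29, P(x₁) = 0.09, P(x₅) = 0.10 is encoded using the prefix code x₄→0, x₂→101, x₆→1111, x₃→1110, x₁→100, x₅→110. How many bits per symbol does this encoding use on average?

L̄ = Σ pᵢ·ℓᵢ = 0.13·1 + 0.22·3 + 0.17·4 + 0.29·4 + 0.09·3 + 0.10·3 = 3.2 bits/symbol.

3.2 bits/symbol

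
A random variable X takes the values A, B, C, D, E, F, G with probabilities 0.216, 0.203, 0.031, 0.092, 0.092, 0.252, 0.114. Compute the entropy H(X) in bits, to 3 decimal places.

H = −Σ pᵢ log₂ pᵢ.
−0.216·log₂(0.216) = 0.4776
−0.203·log₂(0.203) = 0.4670
−0.031·log₂(0.031) = 0.1554
−0.092·log₂(0.092) = 0.3167
−0.092·log₂(0.092) = 0.3167
−0.252·log₂(0.252) = 0.5011
−0.114·log₂(0.114) = 0.3571
Sum ≈ 2.5915 → 2.592 bits.

2.592 bits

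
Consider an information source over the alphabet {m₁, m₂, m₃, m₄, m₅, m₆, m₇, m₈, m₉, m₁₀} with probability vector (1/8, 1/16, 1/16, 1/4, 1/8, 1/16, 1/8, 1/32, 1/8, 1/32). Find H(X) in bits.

Each probability is a power of 1/2, so log₂(1/p) is an integer.
H = Σ p·log₂(1/p) = 1/8·3 + 1/16·4 + 1/16·4 + 1/4·2 + 1/8·3 + 1/16·4 + 1/8·3 + 1/32·5 + 1/8·3 + 1/32·5 = 3.0625 bits.

3.0625 bits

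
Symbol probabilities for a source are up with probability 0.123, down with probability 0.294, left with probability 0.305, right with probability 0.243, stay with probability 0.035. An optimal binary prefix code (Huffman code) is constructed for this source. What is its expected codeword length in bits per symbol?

2.158 bits/symbol

Repeatedly combine the two least-probable nodes; the expected code length is the sum of the merged weights.
merge 7/200 + 123/1000 → 79/500
merge 79/500 + 243/1000 → 401/1000
merge 147/500 + 61/200 → 599/1000
merge 401/1000 + 599/1000 → 1
L = 79/500 + 401/1000 + 599/1000 + 1 = 1079/500 = 2.158 bits/symbol.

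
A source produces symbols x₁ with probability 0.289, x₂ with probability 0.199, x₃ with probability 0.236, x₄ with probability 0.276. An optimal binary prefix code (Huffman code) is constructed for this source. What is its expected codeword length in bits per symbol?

2 bits/symbol

Repeatedly combine the two least-probable nodes; the expected code length is the sum of the merged weights.
merge 199/1000 + 59/250 → 87/200
merge 69/250 + 289/1000 → 113/200
merge 87/200 + 113/200 → 1
L = 87/200 + 113/200 + 1 = 2 bits/symbol.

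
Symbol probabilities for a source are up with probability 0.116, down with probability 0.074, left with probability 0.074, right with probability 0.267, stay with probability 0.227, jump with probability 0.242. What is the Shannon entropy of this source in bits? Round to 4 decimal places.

2.4061 bits

H = −Σ pᵢ log₂ pᵢ.
−0.116·log₂(0.116) = 0.3605
−0.074·log₂(0.074) = 0.2780
−0.074·log₂(0.074) = 0.2780
−0.267·log₂(0.267) = 0.5087
−0.227·log₂(0.227) = 0.4856
−0.242·log₂(0.242) = 0.4954
Sum ≈ 2.4061 → 2.4061 bits.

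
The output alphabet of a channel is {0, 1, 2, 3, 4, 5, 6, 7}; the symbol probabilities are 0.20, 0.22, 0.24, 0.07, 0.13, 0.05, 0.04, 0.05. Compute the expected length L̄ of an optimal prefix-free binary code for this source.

2.75 bits/symbol

Repeatedly combine the two least-probable nodes; the expected code length is the sum of the merged weights.
merge 1/25 + 1/20 → 9/100
merge 1/20 + 7/100 → 3/25
merge 9/100 + 3/25 → 21/100
merge 13/100 + 1/5 → 33/100
merge 21/100 + 11/50 → 43/100
merge 6/25 + 33/100 → 57/100
merge 43/100 + 57/100 → 1
L = 9/100 + 3/25 + 21/100 + 33/100 + 43/100 + 57/100 + 1 = 11/4 = 2.75 bits/symbol.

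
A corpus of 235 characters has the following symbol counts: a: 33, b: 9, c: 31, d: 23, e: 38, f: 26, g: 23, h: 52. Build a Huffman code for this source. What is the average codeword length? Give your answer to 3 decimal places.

2.915 bits/symbol

Probabilities are the counts divided by 235.
Repeatedly combine the two least-probable nodes; the expected code length is the sum of the merged weights.
merge 9/235 + 23/235 → 32/235
merge 23/235 + 26/235 → 49/235
merge 31/235 + 32/235 → 63/235
merge 33/235 + 38/235 → 71/235
merge 49/235 + 52/235 → 101/235
merge 63/235 + 71/235 → 134/235
merge 101/235 + 134/235 → 1
L = 32/235 + 49/235 + 63/235 + 71/235 + 101/235 + 134/235 + 1 = 137/47 ≈ 2.915 bits/symbol.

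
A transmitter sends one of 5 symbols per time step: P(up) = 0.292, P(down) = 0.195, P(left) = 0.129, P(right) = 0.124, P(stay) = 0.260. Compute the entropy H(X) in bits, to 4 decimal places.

2.2383 bits

H = −Σ pᵢ log₂ pᵢ.
−0.292·log₂(0.292) = 0.5186
−0.195·log₂(0.195) = 0.4599
−0.129·log₂(0.129) = 0.3811
−0.124·log₂(0.124) = 0.3734
−0.260·log₂(0.260) = 0.5053
Sum ≈ 2.2383 → 2.2383 bits.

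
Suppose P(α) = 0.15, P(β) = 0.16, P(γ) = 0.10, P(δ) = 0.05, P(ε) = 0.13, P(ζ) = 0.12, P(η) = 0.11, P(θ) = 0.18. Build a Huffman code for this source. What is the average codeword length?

2.97 bits/symbol

Repeatedly combine the two least-probable nodes; the expected code length is the sum of the merged weights.
merge 1/20 + 1/10 → 3/20
merge 11/100 + 3/25 → 23/100
merge 13/100 + 3/20 → 7/25
merge 3/20 + 4/25 → 31/100
merge 9/50 + 23/100 → 41/100
merge 7/25 + 31/100 → 59/100
merge 41/100 + 59/100 → 1
L = 3/20 + 23/100 + 7/25 + 31/100 + 41/100 + 59/100 + 1 = 297/100 = 2.97 bits/symbol.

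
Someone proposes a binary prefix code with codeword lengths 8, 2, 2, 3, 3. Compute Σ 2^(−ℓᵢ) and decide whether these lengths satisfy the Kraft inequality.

With common denominator 2^8 = 256: Σ 2^(−ℓᵢ) = 1/256 + 64/256 + 64/256 + 32/256 + 32/256 = 193/256 = 0.75390625.
Kraft's inequality requires Σ ≤ 1; here Σ = 0.75390625 ≤ 1, so such a prefix code exists.

0.75390625; yes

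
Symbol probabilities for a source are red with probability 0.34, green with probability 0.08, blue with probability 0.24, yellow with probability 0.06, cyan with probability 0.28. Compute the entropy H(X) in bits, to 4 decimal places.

H = −Σ pᵢ log₂ pᵢ.
−0.34·log₂(0.34) = 0.5292
−0.08·log₂(0.08) = 0.2915
−0.24·log₂(0.24) = 0.4941
−0.06·log₂(0.06) = 0.2435
−0.28·log₂(0.28) = 0.5142
Sum ≈ 2.0726 → 2.0726 bits.

2.0726 bits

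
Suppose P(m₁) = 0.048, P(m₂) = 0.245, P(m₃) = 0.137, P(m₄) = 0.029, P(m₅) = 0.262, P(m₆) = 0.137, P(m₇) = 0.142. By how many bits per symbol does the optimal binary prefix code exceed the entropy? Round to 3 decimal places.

Entropy H = −Σ p log₂ p ≈ 2.5475 bits.
Huffman merges: 29/1000+6/125→77/1000; 77/1000+137/1000→107/500; 137/1000+71/500→279/1000; 107/500+49/200→459/1000; 131/500+279/1000→541/1000; 459/1000+541/1000→1. L = 257/100 ≈ 2.5700.
L − H = 2.5700 − 2.5475 = 0.023 bits.

0.023 bits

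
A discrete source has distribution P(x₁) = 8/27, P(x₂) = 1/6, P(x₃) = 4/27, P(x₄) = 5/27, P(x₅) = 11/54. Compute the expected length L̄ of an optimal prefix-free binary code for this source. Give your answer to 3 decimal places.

Repeatedly combine the two least-probable nodes; the expected code length is the sum of the merged weights.
merge 4/27 + 1/6 → 17/54
merge 5/27 + 11/54 → 7/18
merge 8/27 + 17/54 → 11/18
merge 7/18 + 11/18 → 1
L = 17/54 + 7/18 + 11/18 + 1 = 125/54 ≈ 2.315 bits/symbol.

2.315 bits/symbol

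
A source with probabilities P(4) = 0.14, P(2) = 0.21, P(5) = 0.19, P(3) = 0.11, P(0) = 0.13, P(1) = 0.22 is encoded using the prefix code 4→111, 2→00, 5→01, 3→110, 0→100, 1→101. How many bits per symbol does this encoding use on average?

L̄ = Σ pᵢ·ℓᵢ = 0.14·3 + 0.21·2 + 0.19·2 + 0.11·3 + 0.13·3 + 0.22·3 = 2.6 bits/symbol.

2.6 bits/symbol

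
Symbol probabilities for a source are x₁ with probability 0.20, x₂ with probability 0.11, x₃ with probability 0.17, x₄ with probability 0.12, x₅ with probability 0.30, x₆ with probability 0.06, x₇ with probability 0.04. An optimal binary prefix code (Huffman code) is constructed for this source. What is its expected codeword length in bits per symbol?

2.6 bits/symbol

Repeatedly combine the two least-probable nodes; the expected code length is the sum of the merged weights.
merge 1/25 + 3/50 → 1/10
merge 1/10 + 11/100 → 21/100
merge 3/25 + 17/100 → 29/100
merge 1/5 + 21/100 → 41/100
merge 29/100 + 3/10 → 59/100
merge 41/100 + 59/100 → 1
L = 1/10 + 21/100 + 29/100 + 41/100 + 59/100 + 1 = 13/5 = 2.6 bits/symbol.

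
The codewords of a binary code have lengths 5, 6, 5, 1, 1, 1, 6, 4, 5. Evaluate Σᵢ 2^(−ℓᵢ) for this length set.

With common denominator 2^6 = 64: Σ 2^(−ℓᵢ) = 2/64 + 1/64 + 2/64 + 32/64 + 32/64 + 32/64 + 1/64 + 4/64 + 2/64 = 108/64 = 1.6875.

1.6875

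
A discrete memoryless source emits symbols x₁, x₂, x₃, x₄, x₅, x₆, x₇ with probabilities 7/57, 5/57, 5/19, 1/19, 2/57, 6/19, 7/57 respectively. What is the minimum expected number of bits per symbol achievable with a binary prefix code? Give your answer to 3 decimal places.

2.509 bits/symbol

Repeatedly combine the two least-probable nodes; the expected code length is the sum of the merged weights.
merge 2/57 + 1/19 → 5/57
merge 5/57 + 5/57 → 10/57
merge 7/57 + 7/57 → 14/57
merge 10/57 + 14/57 → 8/19
merge 5/19 + 6/19 → 11/19
merge 8/19 + 11/19 → 1
L = 5/57 + 10/57 + 14/57 + 8/19 + 11/19 + 1 = 143/57 ≈ 2.509 bits/symbol.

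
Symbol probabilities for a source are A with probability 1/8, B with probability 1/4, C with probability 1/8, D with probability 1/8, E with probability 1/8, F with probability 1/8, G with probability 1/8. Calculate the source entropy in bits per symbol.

2.75 bits

Each probability is a power of 1/2, so log₂(1/p) is an integer.
H = Σ p·log₂(1/p) = 1/8·3 + 1/4·2 + 1/8·3 + 1/8·3 + 1/8·3 + 1/8·3 + 1/8·3 = 2.75 bits.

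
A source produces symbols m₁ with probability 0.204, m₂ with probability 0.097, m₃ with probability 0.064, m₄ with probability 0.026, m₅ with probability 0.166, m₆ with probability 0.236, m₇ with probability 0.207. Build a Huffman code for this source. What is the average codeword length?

2.63 bits/symbol

Repeatedly combine the two least-probable nodes; the expected code length is the sum of the merged weights.
merge 13/500 + 8/125 → 9/100
merge 9/100 + 97/1000 → 187/1000
merge 83/500 + 187/1000 → 353/1000
merge 51/250 + 207/1000 → 411/1000
merge 59/250 + 353/1000 → 589/1000
merge 411/1000 + 589/1000 → 1
L = 9/100 + 187/1000 + 353/1000 + 411/1000 + 589/1000 + 1 = 263/100 = 2.63 bits/symbol.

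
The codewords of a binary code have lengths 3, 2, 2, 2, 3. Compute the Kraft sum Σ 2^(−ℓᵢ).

With common denominator 2^3 = 8: Σ 2^(−ℓᵢ) = 1/8 + 2/8 + 2/8 + 2/8 + 1/8 = 8/8 = 1.

1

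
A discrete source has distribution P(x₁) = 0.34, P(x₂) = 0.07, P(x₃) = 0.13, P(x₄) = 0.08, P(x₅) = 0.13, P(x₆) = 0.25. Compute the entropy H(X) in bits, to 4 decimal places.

2.3545 bits

H = −Σ pᵢ log₂ pᵢ.
−0.34·log₂(0.34) = 0.5292
−0.07·log₂(0.07) = 0.2686
−0.13·log₂(0.13) = 0.3826
−0.08·log₂(0.08) = 0.2915
−0.13·log₂(0.13) = 0.3826
−0.25·log₂(0.25) = 0.5000
Sum ≈ 2.3545 → 2.3545 bits.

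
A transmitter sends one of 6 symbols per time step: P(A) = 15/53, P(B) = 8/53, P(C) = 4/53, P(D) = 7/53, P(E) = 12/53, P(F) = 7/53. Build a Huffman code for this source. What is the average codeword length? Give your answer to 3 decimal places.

Repeatedly combine the two least-probable nodes; the expected code length is the sum of the merged weights.
merge 4/53 + 7/53 → 11/53
merge 7/53 + 8/53 → 15/53
merge 11/53 + 12/53 → 23/53
merge 15/53 + 15/53 → 30/53
merge 23/53 + 30/53 → 1
L = 11/53 + 15/53 + 23/53 + 30/53 + 1 = 132/53 ≈ 2.491 bits/symbol.

2.491 bits/symbol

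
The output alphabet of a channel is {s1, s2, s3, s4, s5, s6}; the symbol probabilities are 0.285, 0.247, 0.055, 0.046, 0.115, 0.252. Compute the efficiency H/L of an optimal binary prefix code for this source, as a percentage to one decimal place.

99.6%

Entropy H = −Σ p log₂ p ≈ 2.3088 bits.
Huffman merges: 23/500+11/200→101/1000; 101/1000+23/200→27/125; 27/125+247/1000→463/1000; 63/250+57/200→537/1000; 463/1000+537/1000→1. L = 2317/1000 ≈ 2.3170.
Efficiency = H/L = 2.3088/2.3170 = 99.6%.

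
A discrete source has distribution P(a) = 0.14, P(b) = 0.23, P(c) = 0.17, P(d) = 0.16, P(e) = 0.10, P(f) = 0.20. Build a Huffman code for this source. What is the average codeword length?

Repeatedly combine the two least-probable nodes; the expected code length is the sum of the merged weights.
merge 1/10 + 7/50 → 6/25
merge 4/25 + 17/100 → 33/100
merge 1/5 + 23/100 → 43/100
merge 6/25 + 33/100 → 57/100
merge 43/100 + 57/100 → 1
L = 6/25 + 33/100 + 43/100 + 57/100 + 1 = 257/100 = 2.57 bits/symbol.

2.57 bits/symbol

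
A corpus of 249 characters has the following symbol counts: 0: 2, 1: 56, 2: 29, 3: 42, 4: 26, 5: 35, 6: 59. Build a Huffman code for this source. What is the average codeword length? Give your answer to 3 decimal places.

Probabilities are the counts divided by 249.
Repeatedly combine the two least-probable nodes; the expected code length is the sum of the merged weights.
merge 2/249 + 26/249 → 28/249
merge 28/249 + 29/249 → 19/83
merge 35/249 + 14/83 → 77/249
merge 56/249 + 19/83 → 113/249
merge 59/249 + 77/249 → 136/249
merge 113/249 + 136/249 → 1
L = 28/249 + 19/83 + 77/249 + 113/249 + 136/249 + 1 = 220/83 ≈ 2.651 bits/symbol.

2.651 bits/symbol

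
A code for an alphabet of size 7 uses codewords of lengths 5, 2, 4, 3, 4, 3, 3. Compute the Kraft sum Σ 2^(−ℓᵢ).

0.78125

With common denominator 2^5 = 32: Σ 2^(−ℓᵢ) = 1/32 + 8/32 + 2/32 + 4/32 + 2/32 + 4/32 + 4/32 = 25/32 = 0.78125.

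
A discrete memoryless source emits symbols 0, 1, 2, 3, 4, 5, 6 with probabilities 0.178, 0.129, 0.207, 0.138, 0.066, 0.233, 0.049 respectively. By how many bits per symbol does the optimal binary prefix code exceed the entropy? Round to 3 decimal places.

0.024 bits

Entropy H = −Σ p log₂ p ≈ 2.6507 bits.
Huffman merges: 49/1000+33/500→23/200; 23/200+129/1000→61/250; 69/500+89/500→79/250; 207/1000+233/1000→11/25; 61/250+79/250→14/25; 11/25+14/25→1. L = 107/40 ≈ 2.6750.
L − H = 2.6750 − 2.6507 = 0.024 bits.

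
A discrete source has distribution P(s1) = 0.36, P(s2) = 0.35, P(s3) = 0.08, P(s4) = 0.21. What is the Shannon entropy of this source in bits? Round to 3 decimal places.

1.825 bits

H = −Σ pᵢ log₂ pᵢ.
−0.36·log₂(0.36) = 0.5306
−0.35·log₂(0.35) = 0.5301
−0.08·log₂(0.08) = 0.2915
−0.21·log₂(0.21) = 0.4728
Sum ≈ 1.8250 → 1.825 bits.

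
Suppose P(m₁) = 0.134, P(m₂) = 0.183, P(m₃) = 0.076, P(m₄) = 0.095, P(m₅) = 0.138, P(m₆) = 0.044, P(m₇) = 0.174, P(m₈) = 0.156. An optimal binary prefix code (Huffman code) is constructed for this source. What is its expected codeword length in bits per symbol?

2.937 bits/symbol

Repeatedly combine the two least-probable nodes; the expected code length is the sum of the merged weights.
merge 11/250 + 19/250 → 3/25
merge 19/200 + 3/25 → 43/200
merge 67/500 + 69/500 → 34/125
merge 39/250 + 87/500 → 33/100
merge 183/1000 + 43/200 → 199/500
merge 34/125 + 33/100 → 301/500
merge 199/500 + 301/500 → 1
L = 3/25 + 43/200 + 34/125 + 33/100 + 199/500 + 301/500 + 1 = 2937/1000 = 2.937 bits/symbol.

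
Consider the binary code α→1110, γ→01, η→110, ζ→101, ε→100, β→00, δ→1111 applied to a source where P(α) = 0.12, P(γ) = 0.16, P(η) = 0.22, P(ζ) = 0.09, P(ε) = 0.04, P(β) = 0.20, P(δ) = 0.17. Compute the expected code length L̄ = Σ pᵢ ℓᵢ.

2.93 bits/symbol

L̄ = Σ pᵢ·ℓᵢ = 0.12·4 + 0.16·2 + 0.22·3 + 0.09·3 + 0.04·3 + 0.20·2 + 0.17·4 = 2.93 bits/symbol.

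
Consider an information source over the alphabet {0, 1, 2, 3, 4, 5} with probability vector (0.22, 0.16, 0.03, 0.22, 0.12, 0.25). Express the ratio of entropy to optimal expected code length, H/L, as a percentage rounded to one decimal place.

97.7%

Entropy H = −Σ p log₂ p ≈ 2.4030 bits.
Huffman merges: 3/100+3/25→3/20; 3/20+4/25→31/100; 11/50+11/50→11/25; 1/4+31/100→14/25; 11/25+14/25→1. L = 123/50 ≈ 2.4600.
Efficiency = H/L = 2.4030/2.4600 = 97.7%.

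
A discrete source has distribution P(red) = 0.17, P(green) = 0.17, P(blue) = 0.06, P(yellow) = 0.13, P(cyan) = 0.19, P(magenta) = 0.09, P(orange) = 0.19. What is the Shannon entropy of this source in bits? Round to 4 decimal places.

2.7185 bits

H = −Σ pᵢ log₂ pᵢ.
−0.17·log₂(0.17) = 0.4346
−0.17·log₂(0.17) = 0.4346
−0.06·log₂(0.06) = 0.2435
−0.13·log₂(0.13) = 0.3826
−0.19·log₂(0.19) = 0.4552
−0.09·log₂(0.09) = 0.3127
−0.19·log₂(0.19) = 0.4552
Sum ≈ 2.7185 → 2.7185 bits.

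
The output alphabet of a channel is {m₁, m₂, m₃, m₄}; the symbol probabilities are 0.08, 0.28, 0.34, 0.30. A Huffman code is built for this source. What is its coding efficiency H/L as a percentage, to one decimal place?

Entropy H = −Σ p log₂ p ≈ 1.8560 bits.
Huffman merges: 2/25+7/25→9/25; 3/10+17/50→16/25; 9/25+16/25→1. L = 2 ≈ 2.0000.
Efficiency = H/L = 1.8560/2.0000 = 92.8%.

92.8%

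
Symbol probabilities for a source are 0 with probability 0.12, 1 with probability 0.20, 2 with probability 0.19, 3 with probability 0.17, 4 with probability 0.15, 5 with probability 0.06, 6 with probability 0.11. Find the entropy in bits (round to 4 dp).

2.7256 bits

H = −Σ pᵢ log₂ pᵢ.
−0.12·log₂(0.12) = 0.3671
−0.20·log₂(0.20) = 0.4644
−0.19·log₂(0.19) = 0.4552
−0.17·log₂(0.17) = 0.4346
−0.15·log₂(0.15) = 0.4105
−0.06·log₂(0.06) = 0.2435
−0.11·log₂(0.11) = 0.3503
Sum ≈ 2.7256 → 2.7256 bits.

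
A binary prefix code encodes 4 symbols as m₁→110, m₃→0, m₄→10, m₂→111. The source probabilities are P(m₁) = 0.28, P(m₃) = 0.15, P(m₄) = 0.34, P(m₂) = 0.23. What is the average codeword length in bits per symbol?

2.36 bits/symbol

L̄ = Σ pᵢ·ℓᵢ = 0.28·3 + 0.15·1 + 0.34·2 + 0.23·3 = 2.36 bits/symbol.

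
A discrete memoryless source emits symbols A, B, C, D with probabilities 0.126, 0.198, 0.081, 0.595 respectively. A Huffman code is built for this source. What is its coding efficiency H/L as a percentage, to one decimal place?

Entropy H = −Σ p log₂ p ≈ 1.5785 bits.
Huffman merges: 81/1000+63/500→207/1000; 99/500+207/1000→81/200; 81/200+119/200→1. L = 403/250 ≈ 1.6120.
Efficiency = H/L = 1.5785/1.6120 = 97.9%.

97.9%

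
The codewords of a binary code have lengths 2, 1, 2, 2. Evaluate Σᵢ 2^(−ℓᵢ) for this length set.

With common denominator 2^2 = 4: Σ 2^(−ℓᵢ) = 1/4 + 2/4 + 1/4 + 1/4 = 5/4 = 1.25.

1.25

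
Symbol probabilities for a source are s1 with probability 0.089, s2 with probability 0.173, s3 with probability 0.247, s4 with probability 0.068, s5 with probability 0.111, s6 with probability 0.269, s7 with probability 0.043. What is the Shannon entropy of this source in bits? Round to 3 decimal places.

H = −Σ pᵢ log₂ pᵢ.
−0.089·log₂(0.089) = 0.3106
−0.173·log₂(0.173) = 0.4379
−0.247·log₂(0.247) = 0.4983
−0.068·log₂(0.068) = 0.2637
−0.111·log₂(0.111) = 0.3520
−0.269·log₂(0.269) = 0.5096
−0.043·log₂(0.043) = 0.1952
Sum ≈ 2.5673 → 2.567 bits.

2.567 bits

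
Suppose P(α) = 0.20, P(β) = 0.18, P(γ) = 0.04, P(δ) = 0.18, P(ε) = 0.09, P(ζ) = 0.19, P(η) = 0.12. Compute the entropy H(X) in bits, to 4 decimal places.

2.6757 bits

H = −Σ pᵢ log₂ pᵢ.
−0.20·log₂(0.20) = 0.4644
−0.18·log₂(0.18) = 0.4453
−0.04·log₂(0.04) = 0.1858
−0.18·log₂(0.18) = 0.4453
−0.09·log₂(0.09) = 0.3127
−0.19·log₂(0.19) = 0.4552
−0.12·log₂(0.12) = 0.3671
Sum ≈ 2.6757 → 2.6757 bits.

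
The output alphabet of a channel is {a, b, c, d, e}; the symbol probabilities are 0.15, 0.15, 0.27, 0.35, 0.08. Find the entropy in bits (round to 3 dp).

H = −Σ pᵢ log₂ pᵢ.
−0.15·log₂(0.15) = 0.4105
−0.15·log₂(0.15) = 0.4105
−0.27·log₂(0.27) = 0.5100
−0.35·log₂(0.35) = 0.5301
−0.08·log₂(0.08) = 0.2915
Sum ≈ 2.1527 → 2.153 bits.

2.153 bits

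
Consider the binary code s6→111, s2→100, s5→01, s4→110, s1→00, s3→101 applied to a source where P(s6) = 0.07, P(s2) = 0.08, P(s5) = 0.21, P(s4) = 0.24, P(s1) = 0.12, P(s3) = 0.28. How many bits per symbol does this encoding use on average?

L̄ = Σ pᵢ·ℓᵢ = 0.07·3 + 0.08·3 + 0.21·2 + 0.24·3 + 0.12·2 + 0.28·3 = 2.67 bits/symbol.

2.67 bits/symbol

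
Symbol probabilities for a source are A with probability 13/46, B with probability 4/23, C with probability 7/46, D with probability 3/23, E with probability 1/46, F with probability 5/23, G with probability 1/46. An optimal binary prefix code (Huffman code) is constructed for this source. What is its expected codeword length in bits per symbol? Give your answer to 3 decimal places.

2.543 bits/symbol

Repeatedly combine the two least-probable nodes; the expected code length is the sum of the merged weights.
merge 1/46 + 1/46 → 1/23
merge 1/23 + 3/23 → 4/23
merge 7/46 + 4/23 → 15/46
merge 4/23 + 5/23 → 9/23
merge 13/46 + 15/46 → 14/23
merge 9/23 + 14/23 → 1
L = 1/23 + 4/23 + 15/46 + 9/23 + 14/23 + 1 = 117/46 ≈ 2.543 bits/symbol.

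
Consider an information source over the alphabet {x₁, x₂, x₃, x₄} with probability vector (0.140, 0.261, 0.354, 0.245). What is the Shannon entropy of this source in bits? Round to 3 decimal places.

H = −Σ pᵢ log₂ pᵢ.
−0.140·log₂(0.140) = 0.3971
−0.261·log₂(0.261) = 0.5058
−0.354·log₂(0.354) = 0.5304
−0.245·log₂(0.245) = 0.4971
Sum ≈ 1.9304 → 1.930 bits.

1.930 bits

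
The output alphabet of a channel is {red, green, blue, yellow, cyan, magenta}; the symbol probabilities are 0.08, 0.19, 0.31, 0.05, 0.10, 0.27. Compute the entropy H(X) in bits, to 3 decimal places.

H = −Σ pᵢ log₂ pᵢ.
−0.08·log₂(0.08) = 0.2915
−0.19·log₂(0.19) = 0.4552
−0.31·log₂(0.31) = 0.5238
−0.05·log₂(0.05) = 0.2161
−0.10·log₂(0.10) = 0.3322
−0.27·log₂(0.27) = 0.5100
Sum ≈ 2.3288 → 2.329 bits.

2.329 bits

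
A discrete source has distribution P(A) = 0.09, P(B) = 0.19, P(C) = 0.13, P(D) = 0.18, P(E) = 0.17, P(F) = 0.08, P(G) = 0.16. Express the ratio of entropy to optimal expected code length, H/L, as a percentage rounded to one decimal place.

Entropy H = −Σ p log₂ p ≈ 2.7449 bits.
Huffman merges: 2/25+9/100→17/100; 13/100+4/25→29/100; 17/100+17/100→17/50; 9/50+19/100→37/100; 29/100+17/50→63/100; 37/100+63/100→1. L = 14/5 ≈ 2.8000.
Efficiency = H/L = 2.7449/2.8000 = 98.0%.

98.0%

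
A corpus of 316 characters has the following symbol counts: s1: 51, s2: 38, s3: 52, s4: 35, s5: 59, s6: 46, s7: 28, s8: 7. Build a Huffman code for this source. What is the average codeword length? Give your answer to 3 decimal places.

2.924 bits/symbol

Probabilities are the counts divided by 316.
Repeatedly combine the two least-probable nodes; the expected code length is the sum of the merged weights.
merge 7/316 + 7/79 → 35/316
merge 35/316 + 35/316 → 35/158
merge 19/158 + 23/158 → 21/79
merge 51/316 + 13/79 → 103/316
merge 59/316 + 35/158 → 129/316
merge 21/79 + 103/316 → 187/316
merge 129/316 + 187/316 → 1
L = 35/316 + 35/158 + 21/79 + 103/316 + 129/316 + 187/316 + 1 = 231/79 ≈ 2.924 bits/symbol.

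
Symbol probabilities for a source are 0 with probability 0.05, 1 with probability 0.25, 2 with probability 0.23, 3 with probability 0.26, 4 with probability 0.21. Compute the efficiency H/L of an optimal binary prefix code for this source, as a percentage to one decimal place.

Entropy H = −Σ p log₂ p ≈ 2.1819 bits.
Huffman merges: 1/20+21/100→13/50; 23/100+1/4→12/25; 13/50+13/50→13/25; 12/25+13/25→1. L = 113/50 ≈ 2.2600.
Efficiency = H/L = 2.1819/2.2600 = 96.5%.

96.5%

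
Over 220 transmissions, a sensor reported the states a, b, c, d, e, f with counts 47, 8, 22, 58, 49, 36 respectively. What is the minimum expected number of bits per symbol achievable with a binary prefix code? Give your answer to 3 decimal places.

2.436 bits/symbol

Probabilities are the counts divided by 220.
Repeatedly combine the two least-probable nodes; the expected code length is the sum of the merged weights.
merge 2/55 + 1/10 → 3/22
merge 3/22 + 9/55 → 3/10
merge 47/220 + 49/220 → 24/55
merge 29/110 + 3/10 → 31/55
merge 24/55 + 31/55 → 1
L = 3/22 + 3/10 + 24/55 + 31/55 + 1 = 134/55 ≈ 2.436 bits/symbol.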